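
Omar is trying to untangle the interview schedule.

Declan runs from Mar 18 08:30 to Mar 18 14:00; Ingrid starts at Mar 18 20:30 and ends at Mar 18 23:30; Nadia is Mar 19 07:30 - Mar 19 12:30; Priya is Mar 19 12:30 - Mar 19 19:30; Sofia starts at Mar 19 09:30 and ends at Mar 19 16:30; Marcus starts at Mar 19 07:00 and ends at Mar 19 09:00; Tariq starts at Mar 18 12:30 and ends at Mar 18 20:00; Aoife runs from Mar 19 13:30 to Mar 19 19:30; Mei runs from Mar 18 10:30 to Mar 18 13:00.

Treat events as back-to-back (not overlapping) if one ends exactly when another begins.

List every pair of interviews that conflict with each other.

Sorted by start: Declan, Mei, Tariq, Ingrid, Marcus, Nadia, Sofia, Priya, Aoife.
Mei starts before Declan ends → Declan and Mei overlap.
Tariq starts before Declan ends → Declan and Tariq overlap.
Ingrid starts after Declan ends, so nothing later overlaps Declan either.
Tariq starts before Mei ends → Mei and Tariq overlap.
Ingrid starts after Mei ends, so nothing later overlaps Mei either.
Ingrid starts after Tariq ends, so nothing later overlaps Tariq either.
Marcus starts after Ingrid ends, so nothing later overlaps Ingrid either.
Nadia starts before Marcus ends → Marcus and Nadia overlap.
Sofia starts after Marcus ends, so nothing later overlaps Marcus either.
Sofia starts before Nadia ends → Nadia and Sofia overlap.
Priya starts exactly when Nadia ends (back-to-back, no overlap), so nothing later overlaps Nadia either.
Priya starts before Sofia ends → Sofia and Priya overlap.
Aoife starts before Sofia ends → Sofia and Aoife overlap.
Aoife starts before Priya ends → Priya and Aoife overlap.

Aoife & Priya, Aoife & Sofia, Declan & Mei, Declan & Tariq, Marcus & Nadia, Mei & Tariq, Nadia & Sofia, Priya & Sofia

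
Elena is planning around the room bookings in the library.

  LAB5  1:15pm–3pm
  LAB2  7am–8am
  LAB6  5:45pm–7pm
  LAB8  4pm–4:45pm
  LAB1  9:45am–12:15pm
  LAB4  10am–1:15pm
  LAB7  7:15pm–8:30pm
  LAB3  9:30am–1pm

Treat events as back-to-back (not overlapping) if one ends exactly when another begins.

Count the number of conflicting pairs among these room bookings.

3

Sorted by start: LAB2, LAB3, LAB1, LAB4, LAB5, LAB8, LAB6, LAB7.
LAB3 starts after LAB2 ends, so nothing later overlaps LAB2 either.
LAB1 starts before LAB3 ends → LAB3 and LAB1 overlap.
LAB4 starts before LAB3 ends → LAB3 and LAB4 overlap.
LAB5 starts after LAB3 ends, so nothing later overlaps LAB3 either.
LAB4 starts before LAB1 ends → LAB1 and LAB4 overlap.
LAB5 starts after LAB1 ends, so nothing later overlaps LAB1 either.
LAB5 starts exactly when LAB4 ends (back-to-back, no overlap), so nothing later overlaps LAB4 either.
LAB8 starts after LAB5 ends, so nothing later overlaps LAB5 either.
LAB6 starts after LAB8 ends, so nothing later overlaps LAB8 either.
LAB7 starts after LAB6 ends.
Overlapping pairs: LAB1 & LAB3, LAB1 & LAB4, LAB3 & LAB4 — 3 in total.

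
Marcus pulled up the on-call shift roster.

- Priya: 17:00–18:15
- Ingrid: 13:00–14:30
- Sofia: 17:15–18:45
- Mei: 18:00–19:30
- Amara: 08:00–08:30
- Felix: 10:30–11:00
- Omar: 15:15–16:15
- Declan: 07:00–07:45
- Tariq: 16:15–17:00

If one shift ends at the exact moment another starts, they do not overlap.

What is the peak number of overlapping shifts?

Walk through starts and ends in time order (an end at T is processed before a start at T):
07:00 start Declan → 1
07:45 end Declan → 0
08:00 start Amara → 1
08:30 end Amara → 0
10:30 start Felix → 1
11:00 end Felix → 0
13:00 start Ingrid → 1
14:30 end Ingrid → 0
15:15 start Omar → 1
16:15 end Omar → 0
16:15 start Tariq → 1
17:00 end Tariq → 0
17:00 start Priya → 1
17:15 start Sofia → 2
18:00 start Mei → 3
18:15 end Priya → 2
18:45 end Sofia → 1
19:30 end Mei → 0
Peak is 3, at 18:00 (Mei, Priya, Sofia).

3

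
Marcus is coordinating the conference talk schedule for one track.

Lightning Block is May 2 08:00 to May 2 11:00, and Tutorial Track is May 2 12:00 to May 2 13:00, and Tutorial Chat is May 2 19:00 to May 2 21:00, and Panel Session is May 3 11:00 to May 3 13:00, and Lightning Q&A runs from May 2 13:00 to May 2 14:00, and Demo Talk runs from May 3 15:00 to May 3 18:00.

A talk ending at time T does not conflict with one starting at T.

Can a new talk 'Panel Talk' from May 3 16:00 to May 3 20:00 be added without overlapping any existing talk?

Lightning Block: ends May 2 11:00 at or before Panel Talk starts May 3 16:00 → clear.
Tutorial Track: ends May 2 13:00 at or before Panel Talk starts May 3 16:00 → clear.
Lightning Q&A: ends May 2 14:00 at or before Panel Talk starts May 3 16:00 → clear.
Tutorial Chat: ends May 2 21:00 at or before Panel Talk starts May 3 16:00 → clear.
Panel Session: ends May 3 13:00 at or before Panel Talk starts May 3 16:00 → clear.
Demo Talk: starts May 3 15:00 before Panel Talk ends May 3 20:00, and ends May 3 18:00 after Panel Talk starts May 3 16:00 → overlap.
Panel Talk overlaps Demo Talk.

No — it overlaps Demo Talk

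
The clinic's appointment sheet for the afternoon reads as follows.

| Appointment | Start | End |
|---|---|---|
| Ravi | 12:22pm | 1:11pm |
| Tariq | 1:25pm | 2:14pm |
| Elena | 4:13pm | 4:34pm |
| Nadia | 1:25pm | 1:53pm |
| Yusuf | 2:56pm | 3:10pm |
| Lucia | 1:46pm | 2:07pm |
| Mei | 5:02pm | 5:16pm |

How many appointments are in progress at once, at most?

3

Sort all start/end points and keep a running count:
12:22pm start Ravi → 1
1:11pm end Ravi → 0
1:25pm start Nadia → 1
1:25pm start Tariq → 2
1:46pm start Lucia → 3
1:53pm end Nadia → 2
2:07pm end Lucia → 1
2:14pm end Tariq → 0
2:56pm start Yusuf → 1
3:10pm end Yusuf → 0
4:13pm start Elena → 1
4:34pm end Elena → 0
5:02pm start Mei → 1
5:16pm end Mei → 0
Peak is 3, at 1:46pm (Lucia, Nadia, Tariq).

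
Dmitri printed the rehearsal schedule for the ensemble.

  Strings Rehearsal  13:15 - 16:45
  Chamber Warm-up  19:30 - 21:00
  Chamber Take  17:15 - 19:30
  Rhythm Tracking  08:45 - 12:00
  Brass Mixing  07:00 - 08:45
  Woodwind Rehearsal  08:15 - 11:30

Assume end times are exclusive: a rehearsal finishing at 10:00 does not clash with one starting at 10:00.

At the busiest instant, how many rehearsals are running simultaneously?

2

Sort all start/end points and keep a running count:
07:00 start Brass Mixing → 1
08:15 start Woodwind Rehearsal → 2
08:45 end Brass Mixing → 1
08:45 start Rhythm Tracking → 2
11:30 end Woodwind Rehearsal → 1
12:00 end Rhythm Tracking → 0
13:15 start Strings Rehearsal → 1
16:45 end Strings Rehearsal → 0
17:15 start Chamber Take → 1
19:30 end Chamber Take → 0
19:30 start Chamber Warm-up → 1
21:00 end Chamber Warm-up → 0
Peak is 2, at 08:15 (Brass Mixing, Woodwind Rehearsal).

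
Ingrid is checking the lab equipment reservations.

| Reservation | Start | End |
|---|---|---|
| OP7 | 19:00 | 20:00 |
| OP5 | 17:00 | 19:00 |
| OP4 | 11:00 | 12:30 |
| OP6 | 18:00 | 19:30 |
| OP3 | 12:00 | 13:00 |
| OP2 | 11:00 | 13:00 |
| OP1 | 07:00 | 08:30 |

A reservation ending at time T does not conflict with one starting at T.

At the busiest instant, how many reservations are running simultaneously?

3

Sweep the timeline, counting +1 at each start and −1 at each end (ends before starts at a tie):
07:00 start OP1 → 1
08:30 end OP1 → 0
11:00 start OP2 → 1
11:00 start OP4 → 2
12:00 start OP3 → 3
12:30 end OP4 → 2
13:00 end OP2 → 1
13:00 end OP3 → 0
17:00 start OP5 → 1
18:00 start OP6 → 2
19:00 end OP5 → 1
19:00 start OP7 → 2
19:30 end OP6 → 1
20:00 end OP7 → 0
Peak is 3, at 12:00 (OP2, OP3, OP4).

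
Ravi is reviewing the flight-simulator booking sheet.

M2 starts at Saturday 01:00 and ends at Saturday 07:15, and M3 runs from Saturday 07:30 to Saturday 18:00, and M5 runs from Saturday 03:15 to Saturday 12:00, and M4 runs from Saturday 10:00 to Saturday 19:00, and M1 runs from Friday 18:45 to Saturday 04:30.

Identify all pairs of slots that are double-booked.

Two intervals overlap when each starts before the other ends.
Sorted by start: M1, M2, M5, M3, M4.
M2 starts before M1 ends → M1 and M2 overlap.
M5 starts before M1 ends → M1 and M5 overlap.
M3 starts after M1 ends, so M1 has no further overlaps.
M5 starts before M2 ends → M2 and M5 overlap.
M3 starts after M2 ends, so M2 has no further overlaps.
M3 starts before M5 ends → M5 and M3 overlap.
M4 starts before M5 ends → M5 and M4 overlap.
M4 starts before M3 ends → M3 and M4 overlap.

M1 & M2, M1 & M5, M2 & M5, M3 & M4, M3 & M5, M4 & M5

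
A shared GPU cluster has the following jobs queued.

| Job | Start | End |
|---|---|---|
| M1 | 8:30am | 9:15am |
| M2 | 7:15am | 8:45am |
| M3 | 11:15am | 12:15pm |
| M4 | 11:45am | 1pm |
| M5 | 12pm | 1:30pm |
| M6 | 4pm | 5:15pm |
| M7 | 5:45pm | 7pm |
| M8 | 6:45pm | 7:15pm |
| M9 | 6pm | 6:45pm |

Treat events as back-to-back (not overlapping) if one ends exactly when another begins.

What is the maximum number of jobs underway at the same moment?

3

Sort all start/end points and keep a running count:
7:15am start M2 → 1
8:30am start M1 → 2
8:45am end M2 → 1
9:15am end M1 → 0
11:15am start M3 → 1
11:45am start M4 → 2
12pm start M5 → 3
12:15pm end M3 → 2
1pm end M4 → 1
1:30pm end M5 → 0
4pm start M6 → 1
5:15pm end M6 → 0
5:45pm start M7 → 1
6pm start M9 → 2
6:45pm end M9 → 1
6:45pm start M8 → 2
7pm end M7 → 1
7:15pm end M8 → 0
Peak is 3, at 12pm (M3, M4, M5).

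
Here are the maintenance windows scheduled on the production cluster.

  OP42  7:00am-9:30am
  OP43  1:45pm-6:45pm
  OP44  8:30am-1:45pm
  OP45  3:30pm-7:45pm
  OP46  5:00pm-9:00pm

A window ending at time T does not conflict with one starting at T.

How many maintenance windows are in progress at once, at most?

3

Sort all start/end points and keep a running count:
7:00am start OP42 → 1
8:30am start OP44 → 2
9:30am end OP42 → 1
1:45pm end OP44 → 0
1:45pm start OP43 → 1
3:30pm start OP45 → 2
5:00pm start OP46 → 3
6:45pm end OP43 → 2
7:45pm end OP45 → 1
9:00pm end OP46 → 0
Peak is 3, at 5:00pm (OP43, OP45, OP46).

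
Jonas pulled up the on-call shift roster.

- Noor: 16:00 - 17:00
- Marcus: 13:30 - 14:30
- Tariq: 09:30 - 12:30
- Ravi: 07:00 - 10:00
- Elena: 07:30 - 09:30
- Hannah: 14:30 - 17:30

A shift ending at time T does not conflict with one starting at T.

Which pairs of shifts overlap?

Elena & Ravi, Hannah & Noor, Ravi & Tariq

Check each pair: they overlap iff neither finishes before the other starts.
Sorted by start: Ravi, Elena, Tariq, Marcus, Hannah, Noor.
Elena starts before Ravi ends → Ravi and Elena overlap.
Tariq starts before Ravi ends → Ravi and Tariq overlap.
Marcus starts after Ravi ends, so nothing later overlaps Ravi either.
Tariq starts exactly when Elena ends (back-to-back, no overlap), so nothing later overlaps Elena either.
Marcus starts after Tariq ends, so nothing later overlaps Tariq either.
Hannah starts exactly when Marcus ends (back-to-back, no overlap), so nothing later overlaps Marcus either.
Noor starts before Hannah ends → Hannah and Noor overlap.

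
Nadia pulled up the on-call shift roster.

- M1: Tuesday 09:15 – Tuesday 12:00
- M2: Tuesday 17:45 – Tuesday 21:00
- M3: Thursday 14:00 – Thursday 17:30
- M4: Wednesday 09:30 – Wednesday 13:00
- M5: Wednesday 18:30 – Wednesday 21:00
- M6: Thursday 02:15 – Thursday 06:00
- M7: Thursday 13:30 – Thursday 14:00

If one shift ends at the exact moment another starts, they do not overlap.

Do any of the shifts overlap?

Two intervals overlap when each starts before the other ends.
Sorted by start: M1, M2, M4, M5, M6, M7, M3.
M2 starts after M1 ends, so M1 has no further overlaps.
M4 starts after M2 ends, so M2 has no further overlaps.
M5 starts after M4 ends, so M4 has no further overlaps.
M6 starts after M5 ends, so M5 has no further overlaps.
M7 starts after M6 ends, so M6 has no further overlaps.
M3 starts exactly when M7 ends (back-to-back, no overlap).
Every pair is clear; the schedule has no overlaps.

No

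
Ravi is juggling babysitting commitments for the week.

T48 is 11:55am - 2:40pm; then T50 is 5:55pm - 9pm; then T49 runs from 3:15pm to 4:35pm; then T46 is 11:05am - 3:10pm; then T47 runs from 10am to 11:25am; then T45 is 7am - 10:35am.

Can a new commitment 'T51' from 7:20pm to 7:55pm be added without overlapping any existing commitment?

T45: ends 10:35am at or before T51 starts 7:20pm → clear.
T47: ends 11:25am at or before T51 starts 7:20pm → clear.
T46: ends 3:10pm at or before T51 starts 7:20pm → clear.
T48: ends 2:40pm at or before T51 starts 7:20pm → clear.
T49: ends 4:35pm at or before T51 starts 7:20pm → clear.
T50: starts 5:55pm before T51 ends 7:55pm, and ends 9pm after T51 starts 7:20pm → overlap.
T51 overlaps T50.

No — it overlaps T50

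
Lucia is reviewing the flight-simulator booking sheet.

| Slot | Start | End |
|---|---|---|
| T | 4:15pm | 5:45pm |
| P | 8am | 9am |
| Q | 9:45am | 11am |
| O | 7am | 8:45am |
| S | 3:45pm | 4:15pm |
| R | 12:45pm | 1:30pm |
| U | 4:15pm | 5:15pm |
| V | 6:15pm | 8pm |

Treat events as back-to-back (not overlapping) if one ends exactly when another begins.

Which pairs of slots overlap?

Two intervals overlap when each starts before the other ends.
Sorted by start: O, P, Q, R, S, T, U, V.
P starts before O ends → O and P overlap.
Q starts after O ends — done with O.
Q starts after P ends — done with P.
R starts after Q ends — done with Q.
S starts after R ends — done with R.
T starts exactly when S ends (back-to-back, no overlap) — done with S.
U starts before T ends → T and U overlap.
V starts after T ends.
V starts after U ends.

O & P, T & U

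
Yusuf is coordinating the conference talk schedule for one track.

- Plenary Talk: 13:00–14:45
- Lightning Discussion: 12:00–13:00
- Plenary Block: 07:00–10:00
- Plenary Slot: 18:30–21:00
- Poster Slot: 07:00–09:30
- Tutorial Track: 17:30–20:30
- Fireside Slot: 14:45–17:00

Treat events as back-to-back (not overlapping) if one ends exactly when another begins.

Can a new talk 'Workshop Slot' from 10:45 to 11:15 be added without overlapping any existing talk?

Yes — the slot is free

Poster Slot: ends 09:30 at or before Workshop Slot starts 10:45 → clear.
Plenary Block: ends 10:00 at or before Workshop Slot starts 10:45 → clear.
Lightning Discussion: starts 12:00 at or after Workshop Slot ends 11:15 → clear.
Plenary Talk: starts 13:00 at or after Workshop Slot ends 11:15 → clear.
Fireside Slot: starts 14:45 at or after Workshop Slot ends 11:15 → clear.
Tutorial Track: starts 17:30 at or after Workshop Slot ends 11:15 → clear.
Plenary Slot: starts 18:30 at or after Workshop Slot ends 11:15 → clear.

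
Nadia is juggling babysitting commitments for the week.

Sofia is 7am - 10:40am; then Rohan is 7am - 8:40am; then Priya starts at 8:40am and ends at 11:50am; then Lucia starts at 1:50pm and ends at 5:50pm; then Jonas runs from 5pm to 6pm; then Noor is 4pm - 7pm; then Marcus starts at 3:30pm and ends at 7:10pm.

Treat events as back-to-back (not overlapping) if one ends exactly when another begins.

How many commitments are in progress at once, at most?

4

Walk through starts and ends in time order (an end at T is processed before a start at T):
7am start Rohan → 1
7am start Sofia → 2
8:40am end Rohan → 1
8:40am start Priya → 2
10:40am end Sofia → 1
11:50am end Priya → 0
1:50pm start Lucia → 1
3:30pm start Marcus → 2
4pm start Noor → 3
5pm start Jonas → 4
5:50pm end Lucia → 3
6pm end Jonas → 2
7pm end Noor → 1
7:10pm end Marcus → 0
Peak is 4, at 5pm (Jonas, Lucia, Marcus, Noor).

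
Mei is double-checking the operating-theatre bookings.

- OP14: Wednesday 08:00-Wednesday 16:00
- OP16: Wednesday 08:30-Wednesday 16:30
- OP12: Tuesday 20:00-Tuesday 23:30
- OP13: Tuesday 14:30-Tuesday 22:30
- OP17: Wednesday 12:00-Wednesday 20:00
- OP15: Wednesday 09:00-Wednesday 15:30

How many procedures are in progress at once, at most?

Sweep the timeline, counting +1 at each start and −1 at each end (ends before starts at a tie):
Tuesday 14:30 start OP13 → 1
Tuesday 20:00 start OP12 → 2
Tuesday 22:30 end OP13 → 1
Tuesday 23:30 end OP12 → 0
Wednesday 08:00 start OP14 → 1
Wednesday 08:30 start OP16 → 2
Wednesday 09:00 start OP15 → 3
Wednesday 12:00 start OP17 → 4
Wednesday 15:30 end OP15 → 3
Wednesday 16:00 end OP14 → 2
Wednesday 16:30 end OP16 → 1
Wednesday 20:00 end OP17 → 0
Peak is 4, at Wednesday 12:00 (OP14, OP15, OP16, OP17).

4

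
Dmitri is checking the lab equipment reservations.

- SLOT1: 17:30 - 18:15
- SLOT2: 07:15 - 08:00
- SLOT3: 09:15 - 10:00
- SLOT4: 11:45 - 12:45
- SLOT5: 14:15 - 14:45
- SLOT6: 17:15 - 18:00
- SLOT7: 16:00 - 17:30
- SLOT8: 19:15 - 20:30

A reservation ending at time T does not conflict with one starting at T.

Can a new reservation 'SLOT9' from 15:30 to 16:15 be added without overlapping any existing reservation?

No — it overlaps SLOT7

SLOT2: ends 08:00 at or before SLOT9 starts 15:30 → clear.
SLOT3: ends 10:00 at or before SLOT9 starts 15:30 → clear.
SLOT4: ends 12:45 at or before SLOT9 starts 15:30 → clear.
SLOT5: ends 14:45 at or before SLOT9 starts 15:30 → clear.
SLOT7: starts 16:00 before SLOT9 ends 16:15, and ends 17:30 after SLOT9 starts 15:30 → overlap.
SLOT6: starts 17:15 at or after SLOT9 ends 16:15 → clear.
SLOT1: starts 17:30 at or after SLOT9 ends 16:15 → clear.
SLOT8: starts 19:15 at or after SLOT9 ends 16:15 → clear.
SLOT9 overlaps SLOT7.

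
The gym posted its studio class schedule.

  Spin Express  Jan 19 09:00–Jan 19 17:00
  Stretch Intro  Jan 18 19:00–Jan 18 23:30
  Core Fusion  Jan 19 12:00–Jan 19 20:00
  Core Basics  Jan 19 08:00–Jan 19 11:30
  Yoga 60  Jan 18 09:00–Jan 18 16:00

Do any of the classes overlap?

Sorted by start: Yoga 60, Stretch Intro, Core Basics, Spin Express, Core Fusion.
Stretch Intro starts after Yoga 60 ends, so Yoga 60 has no further overlaps.
Core Basics starts after Stretch Intro ends, so Stretch Intro has no further overlaps.
Spin Express starts before Core Basics ends → Core Basics and Spin Express overlap.
That's a conflict, so the schedule is not conflict-free.

Yes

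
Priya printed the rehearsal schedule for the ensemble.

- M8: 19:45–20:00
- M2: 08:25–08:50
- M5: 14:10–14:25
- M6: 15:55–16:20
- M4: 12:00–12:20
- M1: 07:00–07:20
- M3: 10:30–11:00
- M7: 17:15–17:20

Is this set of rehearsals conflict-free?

Sorted by start: M1, M2, M3, M4, M5, M6, M7, M8.
M2 starts after M1 ends — done with M1.
M3 starts after M2 ends — done with M2.
M4 starts after M3 ends — done with M3.
M5 starts after M4 ends — done with M4.
M6 starts after M5 ends — done with M5.
M7 starts after M6 ends — done with M6.
M8 starts after M7 ends.
Every pair is clear; the schedule has no overlaps.

Yes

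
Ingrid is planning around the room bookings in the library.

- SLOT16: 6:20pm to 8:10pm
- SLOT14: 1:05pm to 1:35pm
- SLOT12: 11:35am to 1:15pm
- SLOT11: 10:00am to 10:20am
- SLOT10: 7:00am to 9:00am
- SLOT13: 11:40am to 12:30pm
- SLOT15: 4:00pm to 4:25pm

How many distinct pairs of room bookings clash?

2

Sorted by start: SLOT10, SLOT11, SLOT12, SLOT13, SLOT14, SLOT15, SLOT16.
SLOT11 starts after SLOT10 ends; SLOT10 is clear from here.
SLOT12 starts after SLOT11 ends; SLOT11 is clear from here.
SLOT13 starts before SLOT12 ends → SLOT12 and SLOT13 overlap.
SLOT14 starts before SLOT12 ends → SLOT12 and SLOT14 overlap.
SLOT15 starts after SLOT12 ends; SLOT12 is clear from here.
SLOT14 starts after SLOT13 ends; SLOT13 is clear from here.
SLOT15 starts after SLOT14 ends; SLOT14 is clear from here.
SLOT16 starts after SLOT15 ends.
Overlapping pairs: SLOT12 & SLOT13, SLOT12 & SLOT14 — 2 in total.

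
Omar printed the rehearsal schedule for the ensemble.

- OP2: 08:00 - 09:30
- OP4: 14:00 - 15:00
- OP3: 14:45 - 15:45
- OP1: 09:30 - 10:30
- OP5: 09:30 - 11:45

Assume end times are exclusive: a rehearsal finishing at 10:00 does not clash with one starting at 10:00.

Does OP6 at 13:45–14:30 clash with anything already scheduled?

OP2: ends 09:30 at or before OP6 starts 13:45 → clear.
OP1: ends 10:30 at or before OP6 starts 13:45 → clear.
OP5: ends 11:45 at or before OP6 starts 13:45 → clear.
OP4: starts 14:00 before OP6 ends 14:30, and ends 15:00 after OP6 starts 13:45 → overlap.
OP3: starts 14:45 at or after OP6 ends 14:30 → clear.
OP6 overlaps OP4.

Yes — it overlaps OP4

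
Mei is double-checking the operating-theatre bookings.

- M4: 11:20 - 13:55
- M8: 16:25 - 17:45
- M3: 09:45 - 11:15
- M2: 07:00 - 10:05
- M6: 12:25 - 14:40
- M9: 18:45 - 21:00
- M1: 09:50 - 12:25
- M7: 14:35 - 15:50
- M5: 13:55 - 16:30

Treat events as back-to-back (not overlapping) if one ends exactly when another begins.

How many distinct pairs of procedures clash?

9

Sorted by start: M2, M3, M1, M4, M6, M5, M7, M8, M9.
M3 starts before M2 ends → M2 and M3 overlap.
M1 starts before M2 ends → M2 and M1 overlap.
M4 starts after M2 ends; M2 is clear from here.
M1 starts before M3 ends → M3 and M1 overlap.
M4 starts after M3 ends; M3 is clear from here.
M4 starts before M1 ends → M1 and M4 overlap.
M6 starts exactly when M1 ends (back-to-back, no overlap); M1 is clear from here.
M6 starts before M4 ends → M4 and M6 overlap.
M5 starts exactly when M4 ends (back-to-back, no overlap); M4 is clear from here.
M5 starts before M6 ends → M6 and M5 overlap.
M7 starts before M6 ends → M6 and M7 overlap.
M8 starts after M6 ends; M6 is clear from here.
M7 starts before M5 ends → M5 and M7 overlap.
M8 starts before M5 ends → M5 and M8 overlap.
M9 starts after M5 ends.
M8 starts after M7 ends; M7 is clear from here.
M9 starts after M8 ends.
Overlapping pairs: M1 & M2, M1 & M3, M1 & M4, M2 & M3, M4 & M6, M5 & M6, M5 & M7, M5 & M8, M6 & M7 — 9 in total.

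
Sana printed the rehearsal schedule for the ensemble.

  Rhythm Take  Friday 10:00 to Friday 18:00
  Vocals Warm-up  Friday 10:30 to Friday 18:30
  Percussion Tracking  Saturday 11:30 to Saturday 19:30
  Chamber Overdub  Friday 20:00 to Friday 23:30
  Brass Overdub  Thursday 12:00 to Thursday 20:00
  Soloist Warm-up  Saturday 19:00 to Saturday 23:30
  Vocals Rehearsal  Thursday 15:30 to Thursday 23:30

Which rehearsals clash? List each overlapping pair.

Two intervals overlap when each starts before the other ends.
Sorted by start: Brass Overdub, Vocals Rehearsal, Rhythm Take, Vocals Warm-up, Chamber Overdub, Percussion Tracking, Soloist Warm-up.
Vocals Rehearsal starts before Brass Overdub ends → Brass Overdub and Vocals Rehearsal overlap.
Rhythm Take starts after Brass Overdub ends — done with Brass Overdub.
Rhythm Take starts after Vocals Rehearsal ends — done with Vocals Rehearsal.
Vocals Warm-up starts before Rhythm Take ends → Rhythm Take and Vocals Warm-up overlap.
Chamber Overdub starts after Rhythm Take ends — done with Rhythm Take.
Chamber Overdub starts after Vocals Warm-up ends — done with Vocals Warm-up.
Percussion Tracking starts after Chamber Overdub ends — done with Chamber Overdub.
Soloist Warm-up starts before Percussion Tracking ends → Percussion Tracking and Soloist Warm-up overlap.

Brass Overdub & Vocals Rehearsal, Percussion Tracking & Soloist Warm-up, Rhythm Take & Vocals Warm-up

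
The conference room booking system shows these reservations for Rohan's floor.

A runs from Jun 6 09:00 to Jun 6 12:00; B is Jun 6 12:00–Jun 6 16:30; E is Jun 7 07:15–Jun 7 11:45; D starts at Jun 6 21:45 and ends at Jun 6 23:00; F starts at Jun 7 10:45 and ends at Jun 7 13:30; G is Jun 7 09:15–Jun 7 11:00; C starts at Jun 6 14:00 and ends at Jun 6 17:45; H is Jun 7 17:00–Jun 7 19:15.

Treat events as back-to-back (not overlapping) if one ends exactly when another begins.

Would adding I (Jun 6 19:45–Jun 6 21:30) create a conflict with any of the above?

A: ends Jun 6 12:00 at or before I starts Jun 6 19:45 → clear.
B: ends Jun 6 16:30 at or before I starts Jun 6 19:45 → clear.
C: ends Jun 6 17:45 at or before I starts Jun 6 19:45 → clear.
D: starts Jun 6 21:45 at or after I ends Jun 6 21:30 → clear.
E: starts Jun 7 07:15 at or after I ends Jun 6 21:30 → clear.
G: starts Jun 7 09:15 at or after I ends Jun 6 21:30 → clear.
F: starts Jun 7 10:45 at or after I ends Jun 6 21:30 → clear.
H: starts Jun 7 17:00 at or after I ends Jun 6 21:30 → clear.

No — it doesn't clash with anything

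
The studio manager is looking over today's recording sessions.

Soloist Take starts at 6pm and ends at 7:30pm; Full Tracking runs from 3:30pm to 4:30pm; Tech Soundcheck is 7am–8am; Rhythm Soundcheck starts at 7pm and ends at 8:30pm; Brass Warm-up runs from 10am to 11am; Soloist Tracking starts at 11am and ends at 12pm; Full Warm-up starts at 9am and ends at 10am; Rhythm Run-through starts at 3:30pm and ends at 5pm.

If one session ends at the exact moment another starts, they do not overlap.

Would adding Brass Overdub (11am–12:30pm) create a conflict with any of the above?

Yes — it overlaps Soloist Tracking

Tech Soundcheck: ends 8am at or before Brass Overdub starts 11am → clear.
Full Warm-up: ends 10am at or before Brass Overdub starts 11am → clear.
Brass Warm-up: ends 11am at or before Brass Overdub starts 11am → clear.
Soloist Tracking: starts 11am before Brass Overdub ends 12:30pm, and ends 12pm after Brass Overdub starts 11am → overlap.
Full Tracking: starts 3:30pm at or after Brass Overdub ends 12:30pm → clear.
Rhythm Run-through: starts 3:30pm at or after Brass Overdub ends 12:30pm → clear.
Soloist Take: starts 6pm at or after Brass Overdub ends 12:30pm → clear.
Rhythm Soundcheck: starts 7pm at or after Brass Overdub ends 12:30pm → clear.
Brass Overdub overlaps Soloist Tracking.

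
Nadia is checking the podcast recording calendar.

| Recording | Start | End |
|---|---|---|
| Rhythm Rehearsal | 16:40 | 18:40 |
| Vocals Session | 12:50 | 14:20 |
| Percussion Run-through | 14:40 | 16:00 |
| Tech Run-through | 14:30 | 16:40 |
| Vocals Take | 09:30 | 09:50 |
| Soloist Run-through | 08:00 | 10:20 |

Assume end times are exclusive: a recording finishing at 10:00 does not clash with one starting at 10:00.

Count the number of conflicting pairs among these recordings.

2

Sorted by start: Soloist Run-through, Vocals Take, Vocals Session, Tech Run-through, Percussion Run-through, Rhythm Rehearsal.
Vocals Take starts before Soloist Run-through ends → Soloist Run-through and Vocals Take overlap.
Vocals Session starts after Soloist Run-through ends, so Soloist Run-through has no further overlaps.
Vocals Session starts after Vocals Take ends, so Vocals Take has no further overlaps.
Tech Run-through starts after Vocals Session ends, so Vocals Session has no further overlaps.
Percussion Run-through starts before Tech Run-through ends → Tech Run-through and Percussion Run-through overlap.
Rhythm Rehearsal starts exactly when Tech Run-through ends (back-to-back, no overlap).
Rhythm Rehearsal starts after Percussion Run-through ends.
Overlapping pairs: Percussion Run-through & Tech Run-through, Soloist Run-through & Vocals Take — 2 in total.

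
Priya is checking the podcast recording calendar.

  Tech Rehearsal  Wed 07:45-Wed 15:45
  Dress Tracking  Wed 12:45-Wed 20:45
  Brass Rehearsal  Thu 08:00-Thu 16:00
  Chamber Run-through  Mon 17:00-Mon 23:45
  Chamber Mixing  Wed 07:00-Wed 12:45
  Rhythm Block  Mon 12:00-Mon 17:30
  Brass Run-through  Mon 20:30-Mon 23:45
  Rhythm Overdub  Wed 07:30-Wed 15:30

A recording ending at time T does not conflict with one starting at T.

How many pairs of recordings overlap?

7

Sorted by start: Rhythm Block, Chamber Run-through, Brass Run-through, Chamber Mixing, Rhythm Overdub, Tech Rehearsal, Dress Tracking, Brass Rehearsal.
Chamber Run-through starts before Rhythm Block ends → Rhythm Block and Chamber Run-through overlap.
Brass Run-through starts after Rhythm Block ends — done with Rhythm Block.
Brass Run-through starts before Chamber Run-through ends → Chamber Run-through and Brass Run-through overlap.
Chamber Mixing starts after Chamber Run-through ends — done with Chamber Run-through.
Chamber Mixing starts after Brass Run-through ends — done with Brass Run-through.
Rhythm Overdub starts before Chamber Mixing ends → Chamber Mixing and Rhythm Overdub overlap.
Tech Rehearsal starts before Chamber Mixing ends → Chamber Mixing and Tech Rehearsal overlap.
Dress Tracking starts exactly when Chamber Mixing ends (back-to-back, no overlap) — done with Chamber Mixing.
Tech Rehearsal starts before Rhythm Overdub ends → Rhythm Overdub and Tech Rehearsal overlap.
Dress Tracking starts before Rhythm Overdub ends → Rhythm Overdub and Dress Tracking overlap.
Brass Rehearsal starts after Rhythm Overdub ends.
Dress Tracking starts before Tech Rehearsal ends → Tech Rehearsal and Dress Tracking overlap.
Brass Rehearsal starts after Tech Rehearsal ends.
Brass Rehearsal starts after Dress Tracking ends.
Overlapping pairs: Brass Run-through & Chamber Run-through, Chamber Mixing & Rhythm Overdub, Chamber Mixing & Tech Rehearsal, Chamber Run-through & Rhythm Block, Dress Tracking & Rhythm Overdub, Dress Tracking & Tech Rehearsal, Rhythm Overdub & Tech Rehearsal — 7 in total.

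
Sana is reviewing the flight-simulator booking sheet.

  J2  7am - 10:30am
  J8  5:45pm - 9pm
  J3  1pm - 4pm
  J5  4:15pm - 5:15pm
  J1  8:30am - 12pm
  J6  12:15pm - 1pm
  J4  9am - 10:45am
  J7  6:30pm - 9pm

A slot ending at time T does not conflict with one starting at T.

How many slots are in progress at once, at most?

3

Walk through starts and ends in time order (an end at T is processed before a start at T):
7am start J2 → 1
8:30am start J1 → 2
9am start J4 → 3
10:30am end J2 → 2
10:45am end J4 → 1
12pm end J1 → 0
12:15pm start J6 → 1
1pm end J6 → 0
1pm start J3 → 1
4pm end J3 → 0
4:15pm start J5 → 1
5:15pm end J5 → 0
5:45pm start J8 → 1
6:30pm start J7 → 2
9pm end J7 → 1
9pm end J8 → 0
Peak is 3, at 9am (J1, J2, J4).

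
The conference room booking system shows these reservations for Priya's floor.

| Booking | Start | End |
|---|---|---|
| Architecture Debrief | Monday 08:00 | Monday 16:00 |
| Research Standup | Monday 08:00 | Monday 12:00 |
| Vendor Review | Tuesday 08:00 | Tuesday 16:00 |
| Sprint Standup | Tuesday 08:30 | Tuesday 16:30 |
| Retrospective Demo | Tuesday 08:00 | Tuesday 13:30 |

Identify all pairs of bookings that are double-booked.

Architecture Debrief & Research Standup, Retrospective Demo & Sprint Standup, Retrospective Demo & Vendor Review, Sprint Standup & Vendor Review

Two intervals overlap when each starts before the other ends.
Sorted by start: Architecture Debrief, Research Standup, Vendor Review, Retrospective Demo, Sprint Standup.
Research Standup starts before Architecture Debrief ends → Architecture Debrief and Research Standup overlap.
Vendor Review starts after Architecture Debrief ends, so Architecture Debrief has no further overlaps.
Vendor Review starts after Research Standup ends, so Research Standup has no further overlaps.
Retrospective Demo starts before Vendor Review ends → Vendor Review and Retrospective Demo overlap.
Sprint Standup starts before Vendor Review ends → Vendor Review and Sprint Standup overlap.
Sprint Standup starts before Retrospective Demo ends → Retrospective Demo and Sprint Standup overlap.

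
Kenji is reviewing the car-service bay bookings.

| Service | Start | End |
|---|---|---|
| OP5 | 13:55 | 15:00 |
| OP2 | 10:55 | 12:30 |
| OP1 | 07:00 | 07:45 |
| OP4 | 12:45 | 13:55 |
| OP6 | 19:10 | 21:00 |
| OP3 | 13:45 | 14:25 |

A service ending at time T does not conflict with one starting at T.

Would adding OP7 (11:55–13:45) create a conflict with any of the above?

Yes — it overlaps OP2, OP4

OP1: ends 07:45 at or before OP7 starts 11:55 → clear.
OP2: starts 10:55 before OP7 ends 13:45, and ends 12:30 after OP7 starts 11:55 → overlap.
OP4: starts 12:45 before OP7 ends 13:45, and ends 13:55 after OP7 starts 11:55 → overlap.
OP3: starts 13:45 at or after OP7 ends 13:45 → clear.
OP5: starts 13:55 at or after OP7 ends 13:45 → clear.
OP6: starts 19:10 at or after OP7 ends 13:45 → clear.
OP7 overlaps OP2, OP4.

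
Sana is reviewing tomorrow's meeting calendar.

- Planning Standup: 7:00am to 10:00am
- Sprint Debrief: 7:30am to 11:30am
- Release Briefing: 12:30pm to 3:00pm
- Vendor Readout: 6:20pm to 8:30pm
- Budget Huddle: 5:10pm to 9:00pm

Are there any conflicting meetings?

Yes

Sorted by start: Planning Standup, Sprint Debrief, Release Briefing, Budget Huddle, Vendor Readout.
Sprint Debrief starts before Planning Standup ends → Planning Standup and Sprint Debrief overlap.
That's a conflict, so the schedule is not conflict-free.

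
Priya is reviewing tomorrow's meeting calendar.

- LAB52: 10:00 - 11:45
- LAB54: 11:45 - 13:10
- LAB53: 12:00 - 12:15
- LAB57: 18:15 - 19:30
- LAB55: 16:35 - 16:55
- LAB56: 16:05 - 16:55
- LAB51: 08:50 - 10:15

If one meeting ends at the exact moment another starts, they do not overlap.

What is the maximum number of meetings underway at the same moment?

2

Walk through starts and ends in time order (an end at T is processed before a start at T):
08:50 start LAB51 → 1
10:00 start LAB52 → 2
10:15 end LAB51 → 1
11:45 end LAB52 → 0
11:45 start LAB54 → 1
12:00 start LAB53 → 2
12:15 end LAB53 → 1
13:10 end LAB54 → 0
16:05 start LAB56 → 1
16:35 start LAB55 → 2
16:55 end LAB55 → 1
16:55 end LAB56 → 0
18:15 start LAB57 → 1
19:30 end LAB57 → 0
Peak is 2, at 10:00 (LAB51, LAB52).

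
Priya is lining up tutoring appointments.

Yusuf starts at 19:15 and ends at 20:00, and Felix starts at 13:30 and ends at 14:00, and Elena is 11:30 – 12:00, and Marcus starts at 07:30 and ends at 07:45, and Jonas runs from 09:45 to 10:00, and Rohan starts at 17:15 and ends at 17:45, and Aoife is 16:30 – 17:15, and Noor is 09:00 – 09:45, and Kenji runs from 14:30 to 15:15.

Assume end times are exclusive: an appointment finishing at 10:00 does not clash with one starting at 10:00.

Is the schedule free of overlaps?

Sorted by start: Marcus, Noor, Jonas, Elena, Felix, Kenji, Aoife, Rohan, Yusuf.
Noor starts after Marcus ends, so Marcus has no further overlaps.
Jonas starts exactly when Noor ends (back-to-back, no overlap), so Noor has no further overlaps.
Elena starts after Jonas ends, so Jonas has no further overlaps.
Felix starts after Elena ends, so Elena has no further overlaps.
Kenji starts after Felix ends, so Felix has no further overlaps.
Aoife starts after Kenji ends, so Kenji has no further overlaps.
Rohan starts exactly when Aoife ends (back-to-back, no overlap), so Aoife has no further overlaps.
Yusuf starts after Rohan ends.
Every pair is clear; the schedule has no overlaps.

Yes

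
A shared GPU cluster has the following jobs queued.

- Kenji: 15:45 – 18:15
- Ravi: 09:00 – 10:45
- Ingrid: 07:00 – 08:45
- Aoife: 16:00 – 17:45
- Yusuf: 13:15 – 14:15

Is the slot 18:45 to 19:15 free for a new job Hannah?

Ingrid: ends 08:45 at or before Hannah starts 18:45 → clear.
Ravi: ends 10:45 at or before Hannah starts 18:45 → clear.
Yusuf: ends 14:15 at or before Hannah starts 18:45 → clear.
Kenji: ends 18:15 at or before Hannah starts 18:45 → clear.
Aoife: ends 17:45 at or before Hannah starts 18:45 → clear.

Yes — the slot is free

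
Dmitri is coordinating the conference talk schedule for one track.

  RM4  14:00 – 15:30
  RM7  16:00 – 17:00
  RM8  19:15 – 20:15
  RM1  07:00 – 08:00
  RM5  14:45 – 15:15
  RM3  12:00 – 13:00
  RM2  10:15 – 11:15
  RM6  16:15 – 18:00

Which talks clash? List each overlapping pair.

RM4 & RM5, RM6 & RM7

Sorted by start: RM1, RM2, RM3, RM4, RM5, RM7, RM6, RM8.
RM2 starts after RM1 ends — done with RM1.
RM3 starts after RM2 ends — done with RM2.
RM4 starts after RM3 ends — done with RM3.
RM5 starts before RM4 ends → RM4 and RM5 overlap.
RM7 starts after RM4 ends — done with RM4.
RM7 starts after RM5 ends — done with RM5.
RM6 starts before RM7 ends → RM7 and RM6 overlap.
RM8 starts after RM7 ends.
RM8 starts after RM6 ends.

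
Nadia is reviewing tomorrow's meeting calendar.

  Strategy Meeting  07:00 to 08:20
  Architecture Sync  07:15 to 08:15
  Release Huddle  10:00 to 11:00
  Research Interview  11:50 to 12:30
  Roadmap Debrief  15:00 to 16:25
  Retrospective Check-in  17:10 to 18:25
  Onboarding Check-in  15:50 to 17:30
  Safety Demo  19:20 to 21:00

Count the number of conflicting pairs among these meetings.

3

Sorted by start: Strategy Meeting, Architecture Sync, Release Huddle, Research Interview, Roadmap Debrief, Onboarding Check-in, Retrospective Check-in, Safety Demo.
Architecture Sync starts before Strategy Meeting ends → Strategy Meeting and Architecture Sync overlap.
Release Huddle starts after Strategy Meeting ends; Strategy Meeting is clear from here.
Release Huddle starts after Architecture Sync ends; Architecture Sync is clear from here.
Research Interview starts after Release Huddle ends; Release Huddle is clear from here.
Roadmap Debrief starts after Research Interview ends; Research Interview is clear from here.
Onboarding Check-in starts before Roadmap Debrief ends → Roadmap Debrief and Onboarding Check-in overlap.
Retrospective Check-in starts after Roadmap Debrief ends; Roadmap Debrief is clear from here.
Retrospective Check-in starts before Onboarding Check-in ends → Onboarding Check-in and Retrospective Check-in overlap.
Safety Demo starts after Onboarding Check-in ends.
Safety Demo starts after Retrospective Check-in ends.
Overlapping pairs: Architecture Sync & Strategy Meeting, Onboarding Check-in & Retrospective Check-in, Onboarding Check-in & Roadmap Debrief — 3 in total.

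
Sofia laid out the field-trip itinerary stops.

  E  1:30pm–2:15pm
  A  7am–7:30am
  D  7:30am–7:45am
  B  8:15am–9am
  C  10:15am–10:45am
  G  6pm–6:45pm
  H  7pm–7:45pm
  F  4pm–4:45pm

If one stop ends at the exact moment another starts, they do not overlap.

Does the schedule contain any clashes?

Sorted by start: A, D, B, C, E, F, G, H.
D starts exactly when A ends (back-to-back, no overlap), so nothing later overlaps A either.
B starts after D ends, so nothing later overlaps D either.
C starts after B ends, so nothing later overlaps B either.
E starts after C ends, so nothing later overlaps C either.
F starts after E ends, so nothing later overlaps E either.
G starts after F ends, so nothing later overlaps F either.
H starts after G ends.
Every pair is clear; the schedule has no overlaps.

No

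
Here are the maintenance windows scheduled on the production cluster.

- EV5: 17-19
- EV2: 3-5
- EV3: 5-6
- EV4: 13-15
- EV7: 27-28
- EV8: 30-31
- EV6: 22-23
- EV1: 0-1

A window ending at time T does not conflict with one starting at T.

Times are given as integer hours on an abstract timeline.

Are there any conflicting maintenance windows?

Sorted by start: EV1, EV2, EV3, EV4, EV5, EV6, EV7, EV8.
EV2 starts after EV1 ends — done with EV1.
EV3 starts exactly when EV2 ends (back-to-back, no overlap) — done with EV2.
EV4 starts after EV3 ends — done with EV3.
EV5 starts after EV4 ends — done with EV4.
EV6 starts after EV5 ends — done with EV5.
EV7 starts after EV6 ends — done with EV6.
EV8 starts after EV7 ends.
Every pair is clear; the schedule has no overlaps.

No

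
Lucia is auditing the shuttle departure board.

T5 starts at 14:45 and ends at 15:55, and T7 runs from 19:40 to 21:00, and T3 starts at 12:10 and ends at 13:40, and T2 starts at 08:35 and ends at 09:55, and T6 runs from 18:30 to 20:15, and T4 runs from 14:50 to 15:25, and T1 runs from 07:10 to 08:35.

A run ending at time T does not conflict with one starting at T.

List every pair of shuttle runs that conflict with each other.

T4 & T5, T6 & T7

Sorted by start: T1, T2, T3, T5, T4, T6, T7.
T2 starts exactly when T1 ends (back-to-back, no overlap), so T1 has no further overlaps.
T3 starts after T2 ends, so T2 has no further overlaps.
T5 starts after T3 ends, so T3 has no further overlaps.
T4 starts before T5 ends → T5 and T4 overlap.
T6 starts after T5 ends, so T5 has no further overlaps.
T6 starts after T4 ends, so T4 has no further overlaps.
T7 starts before T6 ends → T6 and T7 overlap.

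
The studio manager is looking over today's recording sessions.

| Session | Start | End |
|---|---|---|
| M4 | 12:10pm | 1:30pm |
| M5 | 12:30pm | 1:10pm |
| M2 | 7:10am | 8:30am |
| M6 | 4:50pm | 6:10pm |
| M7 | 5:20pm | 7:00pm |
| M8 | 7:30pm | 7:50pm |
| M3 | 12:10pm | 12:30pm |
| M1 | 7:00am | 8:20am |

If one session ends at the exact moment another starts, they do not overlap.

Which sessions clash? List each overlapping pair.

M1 & M2, M3 & M4, M4 & M5, M6 & M7

Sorted by start: M1, M2, M3, M4, M5, M6, M7, M8.
M2 starts before M1 ends → M1 and M2 overlap.
M3 starts after M1 ends, so M1 has no further overlaps.
M3 starts after M2 ends, so M2 has no further overlaps.
M4 starts before M3 ends → M3 and M4 overlap.
M5 starts exactly when M3 ends (back-to-back, no overlap), so M3 has no further overlaps.
M5 starts before M4 ends → M4 and M5 overlap.
M6 starts after M4 ends, so M4 has no further overlaps.
M6 starts after M5 ends, so M5 has no further overlaps.
M7 starts before M6 ends → M6 and M7 overlap.
M8 starts after M6 ends.
M8 starts after M7 ends.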